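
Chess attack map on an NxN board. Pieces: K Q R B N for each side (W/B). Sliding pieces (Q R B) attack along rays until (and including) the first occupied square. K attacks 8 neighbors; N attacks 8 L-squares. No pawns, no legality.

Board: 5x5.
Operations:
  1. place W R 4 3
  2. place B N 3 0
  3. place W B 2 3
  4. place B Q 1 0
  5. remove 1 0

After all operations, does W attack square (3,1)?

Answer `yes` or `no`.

Op 1: place WR@(4,3)
Op 2: place BN@(3,0)
Op 3: place WB@(2,3)
Op 4: place BQ@(1,0)
Op 5: remove (1,0)
Per-piece attacks for W:
  WB@(2,3): attacks (3,4) (3,2) (4,1) (1,4) (1,2) (0,1)
  WR@(4,3): attacks (4,4) (4,2) (4,1) (4,0) (3,3) (2,3) [ray(-1,0) blocked at (2,3)]
W attacks (3,1): no

Answer: no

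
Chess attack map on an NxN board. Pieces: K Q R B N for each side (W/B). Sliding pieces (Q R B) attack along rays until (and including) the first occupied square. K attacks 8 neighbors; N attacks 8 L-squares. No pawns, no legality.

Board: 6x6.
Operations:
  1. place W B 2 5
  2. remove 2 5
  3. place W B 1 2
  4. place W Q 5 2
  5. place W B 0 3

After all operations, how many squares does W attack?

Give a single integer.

Op 1: place WB@(2,5)
Op 2: remove (2,5)
Op 3: place WB@(1,2)
Op 4: place WQ@(5,2)
Op 5: place WB@(0,3)
Per-piece attacks for W:
  WB@(0,3): attacks (1,4) (2,5) (1,2) [ray(1,-1) blocked at (1,2)]
  WB@(1,2): attacks (2,3) (3,4) (4,5) (2,1) (3,0) (0,3) (0,1) [ray(-1,1) blocked at (0,3)]
  WQ@(5,2): attacks (5,3) (5,4) (5,5) (5,1) (5,0) (4,2) (3,2) (2,2) (1,2) (4,3) (3,4) (2,5) (4,1) (3,0) [ray(-1,0) blocked at (1,2)]
Union (20 distinct): (0,1) (0,3) (1,2) (1,4) (2,1) (2,2) (2,3) (2,5) (3,0) (3,2) (3,4) (4,1) (4,2) (4,3) (4,5) (5,0) (5,1) (5,3) (5,4) (5,5)

Answer: 20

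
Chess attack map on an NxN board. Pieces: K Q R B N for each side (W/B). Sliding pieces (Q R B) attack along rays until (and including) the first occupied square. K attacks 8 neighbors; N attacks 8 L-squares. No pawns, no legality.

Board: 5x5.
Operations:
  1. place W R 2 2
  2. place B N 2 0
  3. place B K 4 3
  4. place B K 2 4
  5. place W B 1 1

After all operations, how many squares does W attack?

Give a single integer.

Answer: 10

Derivation:
Op 1: place WR@(2,2)
Op 2: place BN@(2,0)
Op 3: place BK@(4,3)
Op 4: place BK@(2,4)
Op 5: place WB@(1,1)
Per-piece attacks for W:
  WB@(1,1): attacks (2,2) (2,0) (0,2) (0,0) [ray(1,1) blocked at (2,2); ray(1,-1) blocked at (2,0)]
  WR@(2,2): attacks (2,3) (2,4) (2,1) (2,0) (3,2) (4,2) (1,2) (0,2) [ray(0,1) blocked at (2,4); ray(0,-1) blocked at (2,0)]
Union (10 distinct): (0,0) (0,2) (1,2) (2,0) (2,1) (2,2) (2,3) (2,4) (3,2) (4,2)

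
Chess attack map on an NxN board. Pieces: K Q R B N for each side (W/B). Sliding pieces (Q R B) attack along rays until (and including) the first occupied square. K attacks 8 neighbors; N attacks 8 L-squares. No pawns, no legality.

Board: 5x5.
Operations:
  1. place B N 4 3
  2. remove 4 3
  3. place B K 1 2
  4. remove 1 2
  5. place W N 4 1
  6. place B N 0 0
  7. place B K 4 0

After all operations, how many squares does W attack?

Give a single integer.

Answer: 3

Derivation:
Op 1: place BN@(4,3)
Op 2: remove (4,3)
Op 3: place BK@(1,2)
Op 4: remove (1,2)
Op 5: place WN@(4,1)
Op 6: place BN@(0,0)
Op 7: place BK@(4,0)
Per-piece attacks for W:
  WN@(4,1): attacks (3,3) (2,2) (2,0)
Union (3 distinct): (2,0) (2,2) (3,3)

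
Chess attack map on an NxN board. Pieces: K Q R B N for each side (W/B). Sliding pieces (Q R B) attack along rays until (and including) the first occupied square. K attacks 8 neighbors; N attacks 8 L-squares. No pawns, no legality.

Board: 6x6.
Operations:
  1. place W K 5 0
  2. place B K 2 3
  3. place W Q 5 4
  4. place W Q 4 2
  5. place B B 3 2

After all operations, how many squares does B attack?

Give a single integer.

Op 1: place WK@(5,0)
Op 2: place BK@(2,3)
Op 3: place WQ@(5,4)
Op 4: place WQ@(4,2)
Op 5: place BB@(3,2)
Per-piece attacks for B:
  BK@(2,3): attacks (2,4) (2,2) (3,3) (1,3) (3,4) (3,2) (1,4) (1,2)
  BB@(3,2): attacks (4,3) (5,4) (4,1) (5,0) (2,3) (2,1) (1,0) [ray(1,1) blocked at (5,4); ray(1,-1) blocked at (5,0); ray(-1,1) blocked at (2,3)]
Union (15 distinct): (1,0) (1,2) (1,3) (1,4) (2,1) (2,2) (2,3) (2,4) (3,2) (3,3) (3,4) (4,1) (4,3) (5,0) (5,4)

Answer: 15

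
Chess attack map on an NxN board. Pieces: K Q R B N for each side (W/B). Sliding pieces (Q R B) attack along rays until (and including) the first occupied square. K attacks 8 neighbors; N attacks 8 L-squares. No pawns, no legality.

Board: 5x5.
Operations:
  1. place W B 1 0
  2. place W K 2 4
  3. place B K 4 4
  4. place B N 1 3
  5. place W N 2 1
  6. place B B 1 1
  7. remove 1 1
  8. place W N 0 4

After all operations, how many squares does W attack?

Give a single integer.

Op 1: place WB@(1,0)
Op 2: place WK@(2,4)
Op 3: place BK@(4,4)
Op 4: place BN@(1,3)
Op 5: place WN@(2,1)
Op 6: place BB@(1,1)
Op 7: remove (1,1)
Op 8: place WN@(0,4)
Per-piece attacks for W:
  WN@(0,4): attacks (1,2) (2,3)
  WB@(1,0): attacks (2,1) (0,1) [ray(1,1) blocked at (2,1)]
  WN@(2,1): attacks (3,3) (4,2) (1,3) (0,2) (4,0) (0,0)
  WK@(2,4): attacks (2,3) (3,4) (1,4) (3,3) (1,3)
Union (12 distinct): (0,0) (0,1) (0,2) (1,2) (1,3) (1,4) (2,1) (2,3) (3,3) (3,4) (4,0) (4,2)

Answer: 12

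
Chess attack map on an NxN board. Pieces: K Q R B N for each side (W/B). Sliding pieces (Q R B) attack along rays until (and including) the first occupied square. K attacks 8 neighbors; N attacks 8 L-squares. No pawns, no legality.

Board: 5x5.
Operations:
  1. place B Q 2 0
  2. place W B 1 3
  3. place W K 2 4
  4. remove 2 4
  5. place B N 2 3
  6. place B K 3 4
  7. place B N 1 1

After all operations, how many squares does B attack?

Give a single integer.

Answer: 18

Derivation:
Op 1: place BQ@(2,0)
Op 2: place WB@(1,3)
Op 3: place WK@(2,4)
Op 4: remove (2,4)
Op 5: place BN@(2,3)
Op 6: place BK@(3,4)
Op 7: place BN@(1,1)
Per-piece attacks for B:
  BN@(1,1): attacks (2,3) (3,2) (0,3) (3,0)
  BQ@(2,0): attacks (2,1) (2,2) (2,3) (3,0) (4,0) (1,0) (0,0) (3,1) (4,2) (1,1) [ray(0,1) blocked at (2,3); ray(-1,1) blocked at (1,1)]
  BN@(2,3): attacks (4,4) (0,4) (3,1) (4,2) (1,1) (0,2)
  BK@(3,4): attacks (3,3) (4,4) (2,4) (4,3) (2,3)
Union (18 distinct): (0,0) (0,2) (0,3) (0,4) (1,0) (1,1) (2,1) (2,2) (2,3) (2,4) (3,0) (3,1) (3,2) (3,3) (4,0) (4,2) (4,3) (4,4)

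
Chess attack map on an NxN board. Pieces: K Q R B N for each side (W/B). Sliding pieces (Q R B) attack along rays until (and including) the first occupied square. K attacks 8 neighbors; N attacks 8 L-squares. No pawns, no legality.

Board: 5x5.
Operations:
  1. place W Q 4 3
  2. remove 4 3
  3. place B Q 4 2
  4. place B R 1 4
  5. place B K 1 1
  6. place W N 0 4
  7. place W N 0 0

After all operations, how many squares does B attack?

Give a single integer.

Op 1: place WQ@(4,3)
Op 2: remove (4,3)
Op 3: place BQ@(4,2)
Op 4: place BR@(1,4)
Op 5: place BK@(1,1)
Op 6: place WN@(0,4)
Op 7: place WN@(0,0)
Per-piece attacks for B:
  BK@(1,1): attacks (1,2) (1,0) (2,1) (0,1) (2,2) (2,0) (0,2) (0,0)
  BR@(1,4): attacks (1,3) (1,2) (1,1) (2,4) (3,4) (4,4) (0,4) [ray(0,-1) blocked at (1,1); ray(-1,0) blocked at (0,4)]
  BQ@(4,2): attacks (4,3) (4,4) (4,1) (4,0) (3,2) (2,2) (1,2) (0,2) (3,3) (2,4) (3,1) (2,0)
Union (20 distinct): (0,0) (0,1) (0,2) (0,4) (1,0) (1,1) (1,2) (1,3) (2,0) (2,1) (2,2) (2,4) (3,1) (3,2) (3,3) (3,4) (4,0) (4,1) (4,3) (4,4)

Answer: 20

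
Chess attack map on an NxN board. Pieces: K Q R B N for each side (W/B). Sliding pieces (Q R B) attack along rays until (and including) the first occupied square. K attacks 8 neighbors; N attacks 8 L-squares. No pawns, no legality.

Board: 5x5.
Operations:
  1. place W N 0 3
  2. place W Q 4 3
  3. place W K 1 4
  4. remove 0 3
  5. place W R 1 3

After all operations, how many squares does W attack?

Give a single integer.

Answer: 18

Derivation:
Op 1: place WN@(0,3)
Op 2: place WQ@(4,3)
Op 3: place WK@(1,4)
Op 4: remove (0,3)
Op 5: place WR@(1,3)
Per-piece attacks for W:
  WR@(1,3): attacks (1,4) (1,2) (1,1) (1,0) (2,3) (3,3) (4,3) (0,3) [ray(0,1) blocked at (1,4); ray(1,0) blocked at (4,3)]
  WK@(1,4): attacks (1,3) (2,4) (0,4) (2,3) (0,3)
  WQ@(4,3): attacks (4,4) (4,2) (4,1) (4,0) (3,3) (2,3) (1,3) (3,4) (3,2) (2,1) (1,0) [ray(-1,0) blocked at (1,3)]
Union (18 distinct): (0,3) (0,4) (1,0) (1,1) (1,2) (1,3) (1,4) (2,1) (2,3) (2,4) (3,2) (3,3) (3,4) (4,0) (4,1) (4,2) (4,3) (4,4)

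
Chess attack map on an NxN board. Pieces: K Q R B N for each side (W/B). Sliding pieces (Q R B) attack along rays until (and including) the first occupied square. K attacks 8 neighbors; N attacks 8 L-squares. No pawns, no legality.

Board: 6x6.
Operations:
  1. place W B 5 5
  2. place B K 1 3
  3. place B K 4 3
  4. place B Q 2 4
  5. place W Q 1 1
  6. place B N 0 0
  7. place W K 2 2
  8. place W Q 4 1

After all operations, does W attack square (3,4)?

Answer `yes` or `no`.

Answer: no

Derivation:
Op 1: place WB@(5,5)
Op 2: place BK@(1,3)
Op 3: place BK@(4,3)
Op 4: place BQ@(2,4)
Op 5: place WQ@(1,1)
Op 6: place BN@(0,0)
Op 7: place WK@(2,2)
Op 8: place WQ@(4,1)
Per-piece attacks for W:
  WQ@(1,1): attacks (1,2) (1,3) (1,0) (2,1) (3,1) (4,1) (0,1) (2,2) (2,0) (0,2) (0,0) [ray(0,1) blocked at (1,3); ray(1,0) blocked at (4,1); ray(1,1) blocked at (2,2); ray(-1,-1) blocked at (0,0)]
  WK@(2,2): attacks (2,3) (2,1) (3,2) (1,2) (3,3) (3,1) (1,3) (1,1)
  WQ@(4,1): attacks (4,2) (4,3) (4,0) (5,1) (3,1) (2,1) (1,1) (5,2) (5,0) (3,2) (2,3) (1,4) (0,5) (3,0) [ray(0,1) blocked at (4,3); ray(-1,0) blocked at (1,1)]
  WB@(5,5): attacks (4,4) (3,3) (2,2) [ray(-1,-1) blocked at (2,2)]
W attacks (3,4): no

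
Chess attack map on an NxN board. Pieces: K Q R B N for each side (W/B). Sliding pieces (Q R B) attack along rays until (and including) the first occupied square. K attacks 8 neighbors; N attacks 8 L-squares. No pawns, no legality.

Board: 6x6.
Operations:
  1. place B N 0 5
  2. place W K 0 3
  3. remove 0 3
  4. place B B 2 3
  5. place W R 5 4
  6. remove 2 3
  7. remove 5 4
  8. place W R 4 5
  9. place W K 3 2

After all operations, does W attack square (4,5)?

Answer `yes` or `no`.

Answer: no

Derivation:
Op 1: place BN@(0,5)
Op 2: place WK@(0,3)
Op 3: remove (0,3)
Op 4: place BB@(2,3)
Op 5: place WR@(5,4)
Op 6: remove (2,3)
Op 7: remove (5,4)
Op 8: place WR@(4,5)
Op 9: place WK@(3,2)
Per-piece attacks for W:
  WK@(3,2): attacks (3,3) (3,1) (4,2) (2,2) (4,3) (4,1) (2,3) (2,1)
  WR@(4,5): attacks (4,4) (4,3) (4,2) (4,1) (4,0) (5,5) (3,5) (2,5) (1,5) (0,5) [ray(-1,0) blocked at (0,5)]
W attacks (4,5): no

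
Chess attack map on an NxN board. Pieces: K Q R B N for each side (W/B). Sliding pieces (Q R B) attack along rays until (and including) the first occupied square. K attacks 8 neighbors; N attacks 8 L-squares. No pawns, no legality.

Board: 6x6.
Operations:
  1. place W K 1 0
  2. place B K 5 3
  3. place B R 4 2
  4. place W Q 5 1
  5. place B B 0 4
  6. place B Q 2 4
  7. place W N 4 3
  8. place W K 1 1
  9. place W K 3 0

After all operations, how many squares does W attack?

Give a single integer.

Answer: 20

Derivation:
Op 1: place WK@(1,0)
Op 2: place BK@(5,3)
Op 3: place BR@(4,2)
Op 4: place WQ@(5,1)
Op 5: place BB@(0,4)
Op 6: place BQ@(2,4)
Op 7: place WN@(4,3)
Op 8: place WK@(1,1)
Op 9: place WK@(3,0)
Per-piece attacks for W:
  WK@(1,0): attacks (1,1) (2,0) (0,0) (2,1) (0,1)
  WK@(1,1): attacks (1,2) (1,0) (2,1) (0,1) (2,2) (2,0) (0,2) (0,0)
  WK@(3,0): attacks (3,1) (4,0) (2,0) (4,1) (2,1)
  WN@(4,3): attacks (5,5) (3,5) (2,4) (5,1) (3,1) (2,2)
  WQ@(5,1): attacks (5,2) (5,3) (5,0) (4,1) (3,1) (2,1) (1,1) (4,2) (4,0) [ray(0,1) blocked at (5,3); ray(-1,0) blocked at (1,1); ray(-1,1) blocked at (4,2)]
Union (20 distinct): (0,0) (0,1) (0,2) (1,0) (1,1) (1,2) (2,0) (2,1) (2,2) (2,4) (3,1) (3,5) (4,0) (4,1) (4,2) (5,0) (5,1) (5,2) (5,3) (5,5)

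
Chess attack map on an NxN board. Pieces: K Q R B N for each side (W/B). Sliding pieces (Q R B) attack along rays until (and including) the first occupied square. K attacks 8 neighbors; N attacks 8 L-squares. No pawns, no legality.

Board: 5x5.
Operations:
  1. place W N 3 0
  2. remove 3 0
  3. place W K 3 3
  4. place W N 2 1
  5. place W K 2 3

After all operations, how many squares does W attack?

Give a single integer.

Op 1: place WN@(3,0)
Op 2: remove (3,0)
Op 3: place WK@(3,3)
Op 4: place WN@(2,1)
Op 5: place WK@(2,3)
Per-piece attacks for W:
  WN@(2,1): attacks (3,3) (4,2) (1,3) (0,2) (4,0) (0,0)
  WK@(2,3): attacks (2,4) (2,2) (3,3) (1,3) (3,4) (3,2) (1,4) (1,2)
  WK@(3,3): attacks (3,4) (3,2) (4,3) (2,3) (4,4) (4,2) (2,4) (2,2)
Union (15 distinct): (0,0) (0,2) (1,2) (1,3) (1,4) (2,2) (2,3) (2,4) (3,2) (3,3) (3,4) (4,0) (4,2) (4,3) (4,4)

Answer: 15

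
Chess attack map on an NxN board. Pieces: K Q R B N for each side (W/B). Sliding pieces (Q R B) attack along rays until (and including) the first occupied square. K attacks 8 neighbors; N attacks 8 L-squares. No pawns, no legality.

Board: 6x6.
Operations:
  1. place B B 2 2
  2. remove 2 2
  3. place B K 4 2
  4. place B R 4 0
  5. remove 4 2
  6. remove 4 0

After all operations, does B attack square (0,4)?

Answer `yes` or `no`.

Op 1: place BB@(2,2)
Op 2: remove (2,2)
Op 3: place BK@(4,2)
Op 4: place BR@(4,0)
Op 5: remove (4,2)
Op 6: remove (4,0)
Per-piece attacks for B:
B attacks (0,4): no

Answer: no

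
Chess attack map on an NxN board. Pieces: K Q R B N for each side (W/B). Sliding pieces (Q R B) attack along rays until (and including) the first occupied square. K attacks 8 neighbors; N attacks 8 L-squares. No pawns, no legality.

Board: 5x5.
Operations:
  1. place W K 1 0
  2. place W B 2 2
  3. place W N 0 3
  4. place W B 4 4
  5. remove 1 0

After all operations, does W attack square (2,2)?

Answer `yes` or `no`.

Op 1: place WK@(1,0)
Op 2: place WB@(2,2)
Op 3: place WN@(0,3)
Op 4: place WB@(4,4)
Op 5: remove (1,0)
Per-piece attacks for W:
  WN@(0,3): attacks (2,4) (1,1) (2,2)
  WB@(2,2): attacks (3,3) (4,4) (3,1) (4,0) (1,3) (0,4) (1,1) (0,0) [ray(1,1) blocked at (4,4)]
  WB@(4,4): attacks (3,3) (2,2) [ray(-1,-1) blocked at (2,2)]
W attacks (2,2): yes

Answer: yes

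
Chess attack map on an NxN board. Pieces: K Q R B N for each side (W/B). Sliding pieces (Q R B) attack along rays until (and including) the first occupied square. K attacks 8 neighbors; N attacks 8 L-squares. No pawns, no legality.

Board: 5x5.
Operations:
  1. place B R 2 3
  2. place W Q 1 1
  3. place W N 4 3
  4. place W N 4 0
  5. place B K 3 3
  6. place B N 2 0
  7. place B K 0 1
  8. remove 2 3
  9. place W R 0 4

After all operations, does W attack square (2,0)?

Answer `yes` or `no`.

Op 1: place BR@(2,3)
Op 2: place WQ@(1,1)
Op 3: place WN@(4,3)
Op 4: place WN@(4,0)
Op 5: place BK@(3,3)
Op 6: place BN@(2,0)
Op 7: place BK@(0,1)
Op 8: remove (2,3)
Op 9: place WR@(0,4)
Per-piece attacks for W:
  WR@(0,4): attacks (0,3) (0,2) (0,1) (1,4) (2,4) (3,4) (4,4) [ray(0,-1) blocked at (0,1)]
  WQ@(1,1): attacks (1,2) (1,3) (1,4) (1,0) (2,1) (3,1) (4,1) (0,1) (2,2) (3,3) (2,0) (0,2) (0,0) [ray(-1,0) blocked at (0,1); ray(1,1) blocked at (3,3); ray(1,-1) blocked at (2,0)]
  WN@(4,0): attacks (3,2) (2,1)
  WN@(4,3): attacks (2,4) (3,1) (2,2)
W attacks (2,0): yes

Answer: yes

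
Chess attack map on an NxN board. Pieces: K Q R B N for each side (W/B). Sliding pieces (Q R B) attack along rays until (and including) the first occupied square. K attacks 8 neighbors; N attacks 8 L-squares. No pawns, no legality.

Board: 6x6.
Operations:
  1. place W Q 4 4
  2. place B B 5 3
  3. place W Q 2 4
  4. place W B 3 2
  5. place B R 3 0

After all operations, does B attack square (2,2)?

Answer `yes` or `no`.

Answer: no

Derivation:
Op 1: place WQ@(4,4)
Op 2: place BB@(5,3)
Op 3: place WQ@(2,4)
Op 4: place WB@(3,2)
Op 5: place BR@(3,0)
Per-piece attacks for B:
  BR@(3,0): attacks (3,1) (3,2) (4,0) (5,0) (2,0) (1,0) (0,0) [ray(0,1) blocked at (3,2)]
  BB@(5,3): attacks (4,4) (4,2) (3,1) (2,0) [ray(-1,1) blocked at (4,4)]
B attacks (2,2): no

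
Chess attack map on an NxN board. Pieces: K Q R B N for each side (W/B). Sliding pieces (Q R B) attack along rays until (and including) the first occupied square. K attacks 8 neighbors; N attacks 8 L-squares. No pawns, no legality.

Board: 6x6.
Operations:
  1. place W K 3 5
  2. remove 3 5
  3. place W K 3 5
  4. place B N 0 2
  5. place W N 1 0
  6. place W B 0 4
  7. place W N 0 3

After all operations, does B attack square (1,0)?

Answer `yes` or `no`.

Answer: yes

Derivation:
Op 1: place WK@(3,5)
Op 2: remove (3,5)
Op 3: place WK@(3,5)
Op 4: place BN@(0,2)
Op 5: place WN@(1,0)
Op 6: place WB@(0,4)
Op 7: place WN@(0,3)
Per-piece attacks for B:
  BN@(0,2): attacks (1,4) (2,3) (1,0) (2,1)
B attacks (1,0): yes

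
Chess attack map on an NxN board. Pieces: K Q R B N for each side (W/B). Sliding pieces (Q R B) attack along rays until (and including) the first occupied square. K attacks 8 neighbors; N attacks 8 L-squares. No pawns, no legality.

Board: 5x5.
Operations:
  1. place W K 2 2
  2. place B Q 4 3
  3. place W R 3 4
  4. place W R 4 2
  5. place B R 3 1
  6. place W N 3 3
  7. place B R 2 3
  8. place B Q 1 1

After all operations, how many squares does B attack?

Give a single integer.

Answer: 21

Derivation:
Op 1: place WK@(2,2)
Op 2: place BQ@(4,3)
Op 3: place WR@(3,4)
Op 4: place WR@(4,2)
Op 5: place BR@(3,1)
Op 6: place WN@(3,3)
Op 7: place BR@(2,3)
Op 8: place BQ@(1,1)
Per-piece attacks for B:
  BQ@(1,1): attacks (1,2) (1,3) (1,4) (1,0) (2,1) (3,1) (0,1) (2,2) (2,0) (0,2) (0,0) [ray(1,0) blocked at (3,1); ray(1,1) blocked at (2,2)]
  BR@(2,3): attacks (2,4) (2,2) (3,3) (1,3) (0,3) [ray(0,-1) blocked at (2,2); ray(1,0) blocked at (3,3)]
  BR@(3,1): attacks (3,2) (3,3) (3,0) (4,1) (2,1) (1,1) [ray(0,1) blocked at (3,3); ray(-1,0) blocked at (1,1)]
  BQ@(4,3): attacks (4,4) (4,2) (3,3) (3,4) (3,2) (2,1) (1,0) [ray(0,-1) blocked at (4,2); ray(-1,0) blocked at (3,3); ray(-1,1) blocked at (3,4)]
Union (21 distinct): (0,0) (0,1) (0,2) (0,3) (1,0) (1,1) (1,2) (1,3) (1,4) (2,0) (2,1) (2,2) (2,4) (3,0) (3,1) (3,2) (3,3) (3,4) (4,1) (4,2) (4,4)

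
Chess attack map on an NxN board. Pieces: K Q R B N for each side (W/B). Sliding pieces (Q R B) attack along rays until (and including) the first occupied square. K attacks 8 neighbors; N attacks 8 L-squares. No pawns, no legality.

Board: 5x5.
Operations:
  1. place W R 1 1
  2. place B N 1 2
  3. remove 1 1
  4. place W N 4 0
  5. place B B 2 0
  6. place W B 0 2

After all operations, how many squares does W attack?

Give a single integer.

Op 1: place WR@(1,1)
Op 2: place BN@(1,2)
Op 3: remove (1,1)
Op 4: place WN@(4,0)
Op 5: place BB@(2,0)
Op 6: place WB@(0,2)
Per-piece attacks for W:
  WB@(0,2): attacks (1,3) (2,4) (1,1) (2,0) [ray(1,-1) blocked at (2,0)]
  WN@(4,0): attacks (3,2) (2,1)
Union (6 distinct): (1,1) (1,3) (2,0) (2,1) (2,4) (3,2)

Answer: 6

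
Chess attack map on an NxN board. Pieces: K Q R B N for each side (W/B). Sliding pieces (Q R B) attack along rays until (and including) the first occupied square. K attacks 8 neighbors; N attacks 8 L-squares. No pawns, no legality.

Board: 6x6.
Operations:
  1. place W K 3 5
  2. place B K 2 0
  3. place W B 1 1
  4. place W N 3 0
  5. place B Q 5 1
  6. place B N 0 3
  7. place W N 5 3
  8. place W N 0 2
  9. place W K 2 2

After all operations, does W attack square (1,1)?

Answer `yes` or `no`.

Op 1: place WK@(3,5)
Op 2: place BK@(2,0)
Op 3: place WB@(1,1)
Op 4: place WN@(3,0)
Op 5: place BQ@(5,1)
Op 6: place BN@(0,3)
Op 7: place WN@(5,3)
Op 8: place WN@(0,2)
Op 9: place WK@(2,2)
Per-piece attacks for W:
  WN@(0,2): attacks (1,4) (2,3) (1,0) (2,1)
  WB@(1,1): attacks (2,2) (2,0) (0,2) (0,0) [ray(1,1) blocked at (2,2); ray(1,-1) blocked at (2,0); ray(-1,1) blocked at (0,2)]
  WK@(2,2): attacks (2,3) (2,1) (3,2) (1,2) (3,3) (3,1) (1,3) (1,1)
  WN@(3,0): attacks (4,2) (5,1) (2,2) (1,1)
  WK@(3,5): attacks (3,4) (4,5) (2,5) (4,4) (2,4)
  WN@(5,3): attacks (4,5) (3,4) (4,1) (3,2)
W attacks (1,1): yes

Answer: yes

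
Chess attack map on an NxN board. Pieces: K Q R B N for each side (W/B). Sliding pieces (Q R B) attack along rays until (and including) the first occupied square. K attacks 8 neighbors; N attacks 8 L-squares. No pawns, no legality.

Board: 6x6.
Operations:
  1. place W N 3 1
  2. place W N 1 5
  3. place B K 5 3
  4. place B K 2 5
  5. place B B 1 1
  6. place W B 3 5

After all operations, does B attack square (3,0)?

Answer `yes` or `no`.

Answer: no

Derivation:
Op 1: place WN@(3,1)
Op 2: place WN@(1,5)
Op 3: place BK@(5,3)
Op 4: place BK@(2,5)
Op 5: place BB@(1,1)
Op 6: place WB@(3,5)
Per-piece attacks for B:
  BB@(1,1): attacks (2,2) (3,3) (4,4) (5,5) (2,0) (0,2) (0,0)
  BK@(2,5): attacks (2,4) (3,5) (1,5) (3,4) (1,4)
  BK@(5,3): attacks (5,4) (5,2) (4,3) (4,4) (4,2)
B attacks (3,0): no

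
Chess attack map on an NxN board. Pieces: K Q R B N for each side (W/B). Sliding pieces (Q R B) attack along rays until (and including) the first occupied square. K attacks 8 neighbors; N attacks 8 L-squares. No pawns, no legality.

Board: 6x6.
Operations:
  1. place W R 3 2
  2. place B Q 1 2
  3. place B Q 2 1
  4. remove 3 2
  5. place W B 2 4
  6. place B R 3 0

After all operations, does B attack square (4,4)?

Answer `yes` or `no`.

Op 1: place WR@(3,2)
Op 2: place BQ@(1,2)
Op 3: place BQ@(2,1)
Op 4: remove (3,2)
Op 5: place WB@(2,4)
Op 6: place BR@(3,0)
Per-piece attacks for B:
  BQ@(1,2): attacks (1,3) (1,4) (1,5) (1,1) (1,0) (2,2) (3,2) (4,2) (5,2) (0,2) (2,3) (3,4) (4,5) (2,1) (0,3) (0,1) [ray(1,-1) blocked at (2,1)]
  BQ@(2,1): attacks (2,2) (2,3) (2,4) (2,0) (3,1) (4,1) (5,1) (1,1) (0,1) (3,2) (4,3) (5,4) (3,0) (1,2) (1,0) [ray(0,1) blocked at (2,4); ray(1,-1) blocked at (3,0); ray(-1,1) blocked at (1,2)]
  BR@(3,0): attacks (3,1) (3,2) (3,3) (3,4) (3,5) (4,0) (5,0) (2,0) (1,0) (0,0)
B attacks (4,4): no

Answer: no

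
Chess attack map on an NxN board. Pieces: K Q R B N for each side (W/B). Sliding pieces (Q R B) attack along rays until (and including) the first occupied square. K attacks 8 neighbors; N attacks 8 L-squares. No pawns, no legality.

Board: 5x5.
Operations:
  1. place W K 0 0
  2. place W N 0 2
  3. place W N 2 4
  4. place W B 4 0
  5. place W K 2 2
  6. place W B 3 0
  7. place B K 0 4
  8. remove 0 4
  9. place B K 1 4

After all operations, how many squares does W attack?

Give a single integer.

Answer: 15

Derivation:
Op 1: place WK@(0,0)
Op 2: place WN@(0,2)
Op 3: place WN@(2,4)
Op 4: place WB@(4,0)
Op 5: place WK@(2,2)
Op 6: place WB@(3,0)
Op 7: place BK@(0,4)
Op 8: remove (0,4)
Op 9: place BK@(1,4)
Per-piece attacks for W:
  WK@(0,0): attacks (0,1) (1,0) (1,1)
  WN@(0,2): attacks (1,4) (2,3) (1,0) (2,1)
  WK@(2,2): attacks (2,3) (2,1) (3,2) (1,2) (3,3) (3,1) (1,3) (1,1)
  WN@(2,4): attacks (3,2) (4,3) (1,2) (0,3)
  WB@(3,0): attacks (4,1) (2,1) (1,2) (0,3)
  WB@(4,0): attacks (3,1) (2,2) [ray(-1,1) blocked at (2,2)]
Union (15 distinct): (0,1) (0,3) (1,0) (1,1) (1,2) (1,3) (1,4) (2,1) (2,2) (2,3) (3,1) (3,2) (3,3) (4,1) (4,3)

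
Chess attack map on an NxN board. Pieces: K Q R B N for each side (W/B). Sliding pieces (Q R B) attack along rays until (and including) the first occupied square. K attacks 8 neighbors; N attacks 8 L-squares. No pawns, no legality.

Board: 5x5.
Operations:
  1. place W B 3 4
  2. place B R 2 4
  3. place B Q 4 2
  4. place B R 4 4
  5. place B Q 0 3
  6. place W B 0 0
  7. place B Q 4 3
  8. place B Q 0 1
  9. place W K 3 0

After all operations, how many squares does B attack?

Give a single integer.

Answer: 25

Derivation:
Op 1: place WB@(3,4)
Op 2: place BR@(2,4)
Op 3: place BQ@(4,2)
Op 4: place BR@(4,4)
Op 5: place BQ@(0,3)
Op 6: place WB@(0,0)
Op 7: place BQ@(4,3)
Op 8: place BQ@(0,1)
Op 9: place WK@(3,0)
Per-piece attacks for B:
  BQ@(0,1): attacks (0,2) (0,3) (0,0) (1,1) (2,1) (3,1) (4,1) (1,2) (2,3) (3,4) (1,0) [ray(0,1) blocked at (0,3); ray(0,-1) blocked at (0,0); ray(1,1) blocked at (3,4)]
  BQ@(0,3): attacks (0,4) (0,2) (0,1) (1,3) (2,3) (3,3) (4,3) (1,4) (1,2) (2,1) (3,0) [ray(0,-1) blocked at (0,1); ray(1,0) blocked at (4,3); ray(1,-1) blocked at (3,0)]
  BR@(2,4): attacks (2,3) (2,2) (2,1) (2,0) (3,4) (1,4) (0,4) [ray(1,0) blocked at (3,4)]
  BQ@(4,2): attacks (4,3) (4,1) (4,0) (3,2) (2,2) (1,2) (0,2) (3,3) (2,4) (3,1) (2,0) [ray(0,1) blocked at (4,3); ray(-1,1) blocked at (2,4)]
  BQ@(4,3): attacks (4,4) (4,2) (3,3) (2,3) (1,3) (0,3) (3,4) (3,2) (2,1) (1,0) [ray(0,1) blocked at (4,4); ray(0,-1) blocked at (4,2); ray(-1,0) blocked at (0,3); ray(-1,1) blocked at (3,4)]
  BR@(4,4): attacks (4,3) (3,4) [ray(0,-1) blocked at (4,3); ray(-1,0) blocked at (3,4)]
Union (25 distinct): (0,0) (0,1) (0,2) (0,3) (0,4) (1,0) (1,1) (1,2) (1,3) (1,4) (2,0) (2,1) (2,2) (2,3) (2,4) (3,0) (3,1) (3,2) (3,3) (3,4) (4,0) (4,1) (4,2) (4,3) (4,4)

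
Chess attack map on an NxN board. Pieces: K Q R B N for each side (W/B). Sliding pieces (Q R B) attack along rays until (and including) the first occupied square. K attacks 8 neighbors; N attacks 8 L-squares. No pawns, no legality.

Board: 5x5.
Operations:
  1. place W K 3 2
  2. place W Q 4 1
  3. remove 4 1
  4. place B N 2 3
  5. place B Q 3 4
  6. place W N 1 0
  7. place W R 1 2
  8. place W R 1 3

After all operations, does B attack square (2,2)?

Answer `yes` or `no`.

Answer: no

Derivation:
Op 1: place WK@(3,2)
Op 2: place WQ@(4,1)
Op 3: remove (4,1)
Op 4: place BN@(2,3)
Op 5: place BQ@(3,4)
Op 6: place WN@(1,0)
Op 7: place WR@(1,2)
Op 8: place WR@(1,3)
Per-piece attacks for B:
  BN@(2,3): attacks (4,4) (0,4) (3,1) (4,2) (1,1) (0,2)
  BQ@(3,4): attacks (3,3) (3,2) (4,4) (2,4) (1,4) (0,4) (4,3) (2,3) [ray(0,-1) blocked at (3,2); ray(-1,-1) blocked at (2,3)]
B attacks (2,2): no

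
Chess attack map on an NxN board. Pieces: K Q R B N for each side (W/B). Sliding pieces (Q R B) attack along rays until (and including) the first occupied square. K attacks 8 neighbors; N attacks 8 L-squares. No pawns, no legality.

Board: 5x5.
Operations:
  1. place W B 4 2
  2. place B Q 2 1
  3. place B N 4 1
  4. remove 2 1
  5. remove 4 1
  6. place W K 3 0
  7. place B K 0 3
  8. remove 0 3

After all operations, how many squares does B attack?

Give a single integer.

Op 1: place WB@(4,2)
Op 2: place BQ@(2,1)
Op 3: place BN@(4,1)
Op 4: remove (2,1)
Op 5: remove (4,1)
Op 6: place WK@(3,0)
Op 7: place BK@(0,3)
Op 8: remove (0,3)
Per-piece attacks for B:
Union (0 distinct): (none)

Answer: 0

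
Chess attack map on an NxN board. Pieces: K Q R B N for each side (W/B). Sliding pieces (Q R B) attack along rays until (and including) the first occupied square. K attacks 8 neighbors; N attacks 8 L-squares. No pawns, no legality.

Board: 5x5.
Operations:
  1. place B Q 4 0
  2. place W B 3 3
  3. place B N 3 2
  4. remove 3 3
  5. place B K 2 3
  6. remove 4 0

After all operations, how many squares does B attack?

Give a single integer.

Answer: 12

Derivation:
Op 1: place BQ@(4,0)
Op 2: place WB@(3,3)
Op 3: place BN@(3,2)
Op 4: remove (3,3)
Op 5: place BK@(2,3)
Op 6: remove (4,0)
Per-piece attacks for B:
  BK@(2,3): attacks (2,4) (2,2) (3,3) (1,3) (3,4) (3,2) (1,4) (1,2)
  BN@(3,2): attacks (4,4) (2,4) (1,3) (4,0) (2,0) (1,1)
Union (12 distinct): (1,1) (1,2) (1,3) (1,4) (2,0) (2,2) (2,4) (3,2) (3,3) (3,4) (4,0) (4,4)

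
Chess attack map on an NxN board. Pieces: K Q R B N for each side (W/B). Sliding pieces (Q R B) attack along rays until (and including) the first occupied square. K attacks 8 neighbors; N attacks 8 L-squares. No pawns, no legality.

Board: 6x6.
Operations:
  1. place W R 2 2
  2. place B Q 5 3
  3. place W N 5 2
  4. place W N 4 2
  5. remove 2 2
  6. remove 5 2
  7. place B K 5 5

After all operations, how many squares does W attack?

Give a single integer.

Op 1: place WR@(2,2)
Op 2: place BQ@(5,3)
Op 3: place WN@(5,2)
Op 4: place WN@(4,2)
Op 5: remove (2,2)
Op 6: remove (5,2)
Op 7: place BK@(5,5)
Per-piece attacks for W:
  WN@(4,2): attacks (5,4) (3,4) (2,3) (5,0) (3,0) (2,1)
Union (6 distinct): (2,1) (2,3) (3,0) (3,4) (5,0) (5,4)

Answer: 6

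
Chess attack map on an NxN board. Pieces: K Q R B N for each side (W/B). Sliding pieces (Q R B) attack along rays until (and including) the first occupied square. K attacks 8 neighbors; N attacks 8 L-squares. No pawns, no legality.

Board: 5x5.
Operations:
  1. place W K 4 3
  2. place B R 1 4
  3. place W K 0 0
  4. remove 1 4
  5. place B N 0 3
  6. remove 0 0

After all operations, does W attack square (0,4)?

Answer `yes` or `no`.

Answer: no

Derivation:
Op 1: place WK@(4,3)
Op 2: place BR@(1,4)
Op 3: place WK@(0,0)
Op 4: remove (1,4)
Op 5: place BN@(0,3)
Op 6: remove (0,0)
Per-piece attacks for W:
  WK@(4,3): attacks (4,4) (4,2) (3,3) (3,4) (3,2)
W attacks (0,4): no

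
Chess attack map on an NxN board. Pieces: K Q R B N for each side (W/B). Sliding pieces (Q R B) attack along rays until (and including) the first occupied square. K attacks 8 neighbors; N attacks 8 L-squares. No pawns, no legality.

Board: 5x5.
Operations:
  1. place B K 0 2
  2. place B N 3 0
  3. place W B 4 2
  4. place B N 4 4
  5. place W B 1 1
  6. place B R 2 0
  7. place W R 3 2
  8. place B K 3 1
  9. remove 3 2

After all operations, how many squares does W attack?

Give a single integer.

Answer: 8

Derivation:
Op 1: place BK@(0,2)
Op 2: place BN@(3,0)
Op 3: place WB@(4,2)
Op 4: place BN@(4,4)
Op 5: place WB@(1,1)
Op 6: place BR@(2,0)
Op 7: place WR@(3,2)
Op 8: place BK@(3,1)
Op 9: remove (3,2)
Per-piece attacks for W:
  WB@(1,1): attacks (2,2) (3,3) (4,4) (2,0) (0,2) (0,0) [ray(1,1) blocked at (4,4); ray(1,-1) blocked at (2,0); ray(-1,1) blocked at (0,2)]
  WB@(4,2): attacks (3,3) (2,4) (3,1) [ray(-1,-1) blocked at (3,1)]
Union (8 distinct): (0,0) (0,2) (2,0) (2,2) (2,4) (3,1) (3,3) (4,4)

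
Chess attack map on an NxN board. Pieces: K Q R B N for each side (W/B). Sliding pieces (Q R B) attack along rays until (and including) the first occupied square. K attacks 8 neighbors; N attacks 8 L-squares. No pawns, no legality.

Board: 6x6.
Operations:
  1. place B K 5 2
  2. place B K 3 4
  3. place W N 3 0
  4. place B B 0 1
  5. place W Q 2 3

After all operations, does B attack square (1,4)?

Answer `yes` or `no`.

Answer: no

Derivation:
Op 1: place BK@(5,2)
Op 2: place BK@(3,4)
Op 3: place WN@(3,0)
Op 4: place BB@(0,1)
Op 5: place WQ@(2,3)
Per-piece attacks for B:
  BB@(0,1): attacks (1,2) (2,3) (1,0) [ray(1,1) blocked at (2,3)]
  BK@(3,4): attacks (3,5) (3,3) (4,4) (2,4) (4,5) (4,3) (2,5) (2,3)
  BK@(5,2): attacks (5,3) (5,1) (4,2) (4,3) (4,1)
B attacks (1,4): no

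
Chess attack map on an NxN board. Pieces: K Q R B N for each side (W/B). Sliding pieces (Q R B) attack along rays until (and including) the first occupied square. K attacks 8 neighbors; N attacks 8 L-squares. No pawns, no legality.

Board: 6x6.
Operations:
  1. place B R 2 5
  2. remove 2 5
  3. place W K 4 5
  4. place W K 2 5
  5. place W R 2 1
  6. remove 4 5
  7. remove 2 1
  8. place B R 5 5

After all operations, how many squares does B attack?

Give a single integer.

Op 1: place BR@(2,5)
Op 2: remove (2,5)
Op 3: place WK@(4,5)
Op 4: place WK@(2,5)
Op 5: place WR@(2,1)
Op 6: remove (4,5)
Op 7: remove (2,1)
Op 8: place BR@(5,5)
Per-piece attacks for B:
  BR@(5,5): attacks (5,4) (5,3) (5,2) (5,1) (5,0) (4,5) (3,5) (2,5) [ray(-1,0) blocked at (2,5)]
Union (8 distinct): (2,5) (3,5) (4,5) (5,0) (5,1) (5,2) (5,3) (5,4)

Answer: 8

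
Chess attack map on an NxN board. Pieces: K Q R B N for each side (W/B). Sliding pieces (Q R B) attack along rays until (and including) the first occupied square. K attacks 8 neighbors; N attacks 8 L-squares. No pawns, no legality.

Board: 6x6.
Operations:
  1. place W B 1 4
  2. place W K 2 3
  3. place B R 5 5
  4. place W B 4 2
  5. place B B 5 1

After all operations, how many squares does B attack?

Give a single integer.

Answer: 11

Derivation:
Op 1: place WB@(1,4)
Op 2: place WK@(2,3)
Op 3: place BR@(5,5)
Op 4: place WB@(4,2)
Op 5: place BB@(5,1)
Per-piece attacks for B:
  BB@(5,1): attacks (4,2) (4,0) [ray(-1,1) blocked at (4,2)]
  BR@(5,5): attacks (5,4) (5,3) (5,2) (5,1) (4,5) (3,5) (2,5) (1,5) (0,5) [ray(0,-1) blocked at (5,1)]
Union (11 distinct): (0,5) (1,5) (2,5) (3,5) (4,0) (4,2) (4,5) (5,1) (5,2) (5,3) (5,4)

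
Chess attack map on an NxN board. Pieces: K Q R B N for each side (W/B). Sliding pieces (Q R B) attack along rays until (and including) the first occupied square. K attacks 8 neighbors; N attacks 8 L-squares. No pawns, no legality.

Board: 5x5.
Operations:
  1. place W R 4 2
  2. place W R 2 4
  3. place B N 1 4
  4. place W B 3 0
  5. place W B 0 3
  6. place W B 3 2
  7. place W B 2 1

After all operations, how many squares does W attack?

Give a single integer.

Answer: 14

Derivation:
Op 1: place WR@(4,2)
Op 2: place WR@(2,4)
Op 3: place BN@(1,4)
Op 4: place WB@(3,0)
Op 5: place WB@(0,3)
Op 6: place WB@(3,2)
Op 7: place WB@(2,1)
Per-piece attacks for W:
  WB@(0,3): attacks (1,4) (1,2) (2,1) [ray(1,1) blocked at (1,4); ray(1,-1) blocked at (2,1)]
  WB@(2,1): attacks (3,2) (3,0) (1,2) (0,3) (1,0) [ray(1,1) blocked at (3,2); ray(1,-1) blocked at (3,0); ray(-1,1) blocked at (0,3)]
  WR@(2,4): attacks (2,3) (2,2) (2,1) (3,4) (4,4) (1,4) [ray(0,-1) blocked at (2,1); ray(-1,0) blocked at (1,4)]
  WB@(3,0): attacks (4,1) (2,1) [ray(-1,1) blocked at (2,1)]
  WB@(3,2): attacks (4,3) (4,1) (2,3) (1,4) (2,1) [ray(-1,1) blocked at (1,4); ray(-1,-1) blocked at (2,1)]
  WR@(4,2): attacks (4,3) (4,4) (4,1) (4,0) (3,2) [ray(-1,0) blocked at (3,2)]
Union (14 distinct): (0,3) (1,0) (1,2) (1,4) (2,1) (2,2) (2,3) (3,0) (3,2) (3,4) (4,0) (4,1) (4,3) (4,4)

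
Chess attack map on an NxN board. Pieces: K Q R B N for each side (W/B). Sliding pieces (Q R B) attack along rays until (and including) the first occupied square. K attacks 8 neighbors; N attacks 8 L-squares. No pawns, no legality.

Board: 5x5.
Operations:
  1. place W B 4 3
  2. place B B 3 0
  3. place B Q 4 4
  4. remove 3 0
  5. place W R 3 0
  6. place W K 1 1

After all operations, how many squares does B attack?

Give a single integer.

Answer: 8

Derivation:
Op 1: place WB@(4,3)
Op 2: place BB@(3,0)
Op 3: place BQ@(4,4)
Op 4: remove (3,0)
Op 5: place WR@(3,0)
Op 6: place WK@(1,1)
Per-piece attacks for B:
  BQ@(4,4): attacks (4,3) (3,4) (2,4) (1,4) (0,4) (3,3) (2,2) (1,1) [ray(0,-1) blocked at (4,3); ray(-1,-1) blocked at (1,1)]
Union (8 distinct): (0,4) (1,1) (1,4) (2,2) (2,4) (3,3) (3,4) (4,3)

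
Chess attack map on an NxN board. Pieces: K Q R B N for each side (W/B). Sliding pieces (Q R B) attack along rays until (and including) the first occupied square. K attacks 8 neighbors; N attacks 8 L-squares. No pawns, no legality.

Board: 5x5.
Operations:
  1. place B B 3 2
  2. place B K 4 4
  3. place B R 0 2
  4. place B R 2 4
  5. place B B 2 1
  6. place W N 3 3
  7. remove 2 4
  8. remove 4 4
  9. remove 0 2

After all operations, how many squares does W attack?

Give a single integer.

Op 1: place BB@(3,2)
Op 2: place BK@(4,4)
Op 3: place BR@(0,2)
Op 4: place BR@(2,4)
Op 5: place BB@(2,1)
Op 6: place WN@(3,3)
Op 7: remove (2,4)
Op 8: remove (4,4)
Op 9: remove (0,2)
Per-piece attacks for W:
  WN@(3,3): attacks (1,4) (4,1) (2,1) (1,2)
Union (4 distinct): (1,2) (1,4) (2,1) (4,1)

Answer: 4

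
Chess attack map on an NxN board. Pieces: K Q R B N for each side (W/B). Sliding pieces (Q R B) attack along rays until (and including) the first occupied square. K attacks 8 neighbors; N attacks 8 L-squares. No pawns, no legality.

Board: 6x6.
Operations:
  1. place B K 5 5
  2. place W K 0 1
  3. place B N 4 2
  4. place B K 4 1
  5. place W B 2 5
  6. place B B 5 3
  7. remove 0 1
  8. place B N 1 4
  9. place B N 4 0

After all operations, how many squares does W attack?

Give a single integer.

Answer: 4

Derivation:
Op 1: place BK@(5,5)
Op 2: place WK@(0,1)
Op 3: place BN@(4,2)
Op 4: place BK@(4,1)
Op 5: place WB@(2,5)
Op 6: place BB@(5,3)
Op 7: remove (0,1)
Op 8: place BN@(1,4)
Op 9: place BN@(4,0)
Per-piece attacks for W:
  WB@(2,5): attacks (3,4) (4,3) (5,2) (1,4) [ray(-1,-1) blocked at (1,4)]
Union (4 distinct): (1,4) (3,4) (4,3) (5,2)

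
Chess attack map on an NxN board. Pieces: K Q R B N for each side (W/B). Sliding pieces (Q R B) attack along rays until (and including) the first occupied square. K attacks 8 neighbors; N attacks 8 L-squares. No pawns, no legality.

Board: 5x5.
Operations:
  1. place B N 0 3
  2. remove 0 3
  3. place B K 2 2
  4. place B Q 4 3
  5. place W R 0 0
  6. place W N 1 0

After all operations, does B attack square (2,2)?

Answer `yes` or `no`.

Answer: no

Derivation:
Op 1: place BN@(0,3)
Op 2: remove (0,3)
Op 3: place BK@(2,2)
Op 4: place BQ@(4,3)
Op 5: place WR@(0,0)
Op 6: place WN@(1,0)
Per-piece attacks for B:
  BK@(2,2): attacks (2,3) (2,1) (3,2) (1,2) (3,3) (3,1) (1,3) (1,1)
  BQ@(4,3): attacks (4,4) (4,2) (4,1) (4,0) (3,3) (2,3) (1,3) (0,3) (3,4) (3,2) (2,1) (1,0) [ray(-1,-1) blocked at (1,0)]
B attacks (2,2): no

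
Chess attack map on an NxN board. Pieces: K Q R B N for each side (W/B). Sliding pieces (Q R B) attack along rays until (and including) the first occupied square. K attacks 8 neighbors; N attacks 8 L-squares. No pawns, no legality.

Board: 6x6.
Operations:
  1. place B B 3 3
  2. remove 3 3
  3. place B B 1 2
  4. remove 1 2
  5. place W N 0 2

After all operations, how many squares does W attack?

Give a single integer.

Answer: 4

Derivation:
Op 1: place BB@(3,3)
Op 2: remove (3,3)
Op 3: place BB@(1,2)
Op 4: remove (1,2)
Op 5: place WN@(0,2)
Per-piece attacks for W:
  WN@(0,2): attacks (1,4) (2,3) (1,0) (2,1)
Union (4 distinct): (1,0) (1,4) (2,1) (2,3)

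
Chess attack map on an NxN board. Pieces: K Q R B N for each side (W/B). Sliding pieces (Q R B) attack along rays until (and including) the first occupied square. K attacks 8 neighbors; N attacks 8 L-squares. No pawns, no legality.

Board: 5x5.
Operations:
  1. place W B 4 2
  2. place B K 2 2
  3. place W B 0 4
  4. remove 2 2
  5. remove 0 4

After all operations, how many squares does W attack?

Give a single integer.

Answer: 4

Derivation:
Op 1: place WB@(4,2)
Op 2: place BK@(2,2)
Op 3: place WB@(0,4)
Op 4: remove (2,2)
Op 5: remove (0,4)
Per-piece attacks for W:
  WB@(4,2): attacks (3,3) (2,4) (3,1) (2,0)
Union (4 distinct): (2,0) (2,4) (3,1) (3,3)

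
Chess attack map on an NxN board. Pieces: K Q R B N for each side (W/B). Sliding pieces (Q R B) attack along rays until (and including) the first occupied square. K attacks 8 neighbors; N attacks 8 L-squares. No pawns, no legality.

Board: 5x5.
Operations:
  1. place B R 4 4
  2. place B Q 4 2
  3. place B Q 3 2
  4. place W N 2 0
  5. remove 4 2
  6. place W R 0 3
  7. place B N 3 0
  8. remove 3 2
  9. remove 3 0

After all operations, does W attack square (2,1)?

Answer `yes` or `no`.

Answer: no

Derivation:
Op 1: place BR@(4,4)
Op 2: place BQ@(4,2)
Op 3: place BQ@(3,2)
Op 4: place WN@(2,0)
Op 5: remove (4,2)
Op 6: place WR@(0,3)
Op 7: place BN@(3,0)
Op 8: remove (3,2)
Op 9: remove (3,0)
Per-piece attacks for W:
  WR@(0,3): attacks (0,4) (0,2) (0,1) (0,0) (1,3) (2,3) (3,3) (4,3)
  WN@(2,0): attacks (3,2) (4,1) (1,2) (0,1)
W attacks (2,1): no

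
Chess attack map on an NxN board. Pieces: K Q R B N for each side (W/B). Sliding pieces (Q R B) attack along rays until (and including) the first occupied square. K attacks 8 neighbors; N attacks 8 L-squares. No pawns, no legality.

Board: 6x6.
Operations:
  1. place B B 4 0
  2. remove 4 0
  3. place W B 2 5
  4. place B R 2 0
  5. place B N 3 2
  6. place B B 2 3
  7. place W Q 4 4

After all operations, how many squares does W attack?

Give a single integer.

Answer: 19

Derivation:
Op 1: place BB@(4,0)
Op 2: remove (4,0)
Op 3: place WB@(2,5)
Op 4: place BR@(2,0)
Op 5: place BN@(3,2)
Op 6: place BB@(2,3)
Op 7: place WQ@(4,4)
Per-piece attacks for W:
  WB@(2,5): attacks (3,4) (4,3) (5,2) (1,4) (0,3)
  WQ@(4,4): attacks (4,5) (4,3) (4,2) (4,1) (4,0) (5,4) (3,4) (2,4) (1,4) (0,4) (5,5) (5,3) (3,5) (3,3) (2,2) (1,1) (0,0)
Union (19 distinct): (0,0) (0,3) (0,4) (1,1) (1,4) (2,2) (2,4) (3,3) (3,4) (3,5) (4,0) (4,1) (4,2) (4,3) (4,5) (5,2) (5,3) (5,4) (5,5)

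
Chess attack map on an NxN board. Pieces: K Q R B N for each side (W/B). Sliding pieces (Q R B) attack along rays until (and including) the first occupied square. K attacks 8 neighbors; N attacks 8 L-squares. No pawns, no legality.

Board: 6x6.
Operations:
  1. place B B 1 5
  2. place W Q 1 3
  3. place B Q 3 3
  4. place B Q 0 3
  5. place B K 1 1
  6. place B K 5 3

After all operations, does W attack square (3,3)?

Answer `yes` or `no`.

Answer: yes

Derivation:
Op 1: place BB@(1,5)
Op 2: place WQ@(1,3)
Op 3: place BQ@(3,3)
Op 4: place BQ@(0,3)
Op 5: place BK@(1,1)
Op 6: place BK@(5,3)
Per-piece attacks for W:
  WQ@(1,3): attacks (1,4) (1,5) (1,2) (1,1) (2,3) (3,3) (0,3) (2,4) (3,5) (2,2) (3,1) (4,0) (0,4) (0,2) [ray(0,1) blocked at (1,5); ray(0,-1) blocked at (1,1); ray(1,0) blocked at (3,3); ray(-1,0) blocked at (0,3)]
W attacks (3,3): yes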